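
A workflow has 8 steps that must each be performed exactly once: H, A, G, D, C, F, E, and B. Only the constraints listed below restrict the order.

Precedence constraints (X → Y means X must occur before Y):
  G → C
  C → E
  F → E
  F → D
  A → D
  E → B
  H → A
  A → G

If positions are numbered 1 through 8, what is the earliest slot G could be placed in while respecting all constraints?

3

Every step that must precede G has to come before it. Tracing all chains that end at G, those steps are: H, A — 2 in total.
So at minimum 2 steps come before G, putting G no earlier than position 3. That position is achievable by scheduling exactly those predecessors first.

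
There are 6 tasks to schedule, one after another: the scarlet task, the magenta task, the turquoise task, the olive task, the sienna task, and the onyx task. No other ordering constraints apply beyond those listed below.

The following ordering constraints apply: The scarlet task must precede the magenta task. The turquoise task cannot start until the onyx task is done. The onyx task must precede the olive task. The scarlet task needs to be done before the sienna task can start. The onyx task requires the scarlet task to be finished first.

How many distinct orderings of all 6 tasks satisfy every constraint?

40

Only the scarlet task has no prerequisites, so it must go first.
Counting all ways to extend the partial order to a total order gives 40.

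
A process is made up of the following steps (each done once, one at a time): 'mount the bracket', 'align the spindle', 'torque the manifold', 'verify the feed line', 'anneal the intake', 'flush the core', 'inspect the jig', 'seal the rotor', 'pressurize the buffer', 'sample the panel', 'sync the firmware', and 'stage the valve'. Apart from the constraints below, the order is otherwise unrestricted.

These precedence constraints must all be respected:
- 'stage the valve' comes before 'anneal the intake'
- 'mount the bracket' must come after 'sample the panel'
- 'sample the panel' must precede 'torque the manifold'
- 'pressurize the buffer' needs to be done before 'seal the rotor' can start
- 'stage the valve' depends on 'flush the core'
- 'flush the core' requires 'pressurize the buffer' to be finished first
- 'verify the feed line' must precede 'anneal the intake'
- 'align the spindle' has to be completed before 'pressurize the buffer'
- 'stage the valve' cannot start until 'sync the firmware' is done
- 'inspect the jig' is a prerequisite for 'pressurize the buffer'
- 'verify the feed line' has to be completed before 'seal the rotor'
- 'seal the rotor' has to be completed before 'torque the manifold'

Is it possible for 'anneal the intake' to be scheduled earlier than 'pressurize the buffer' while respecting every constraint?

No

There is a dependency chain 'pressurize the buffer' → 'flush the core' → 'stage the valve' → 'anneal the intake', so 'anneal the intake' always comes after 'pressurize the buffer'.
So no valid ordering can have 'anneal the intake' before 'pressurize the buffer'.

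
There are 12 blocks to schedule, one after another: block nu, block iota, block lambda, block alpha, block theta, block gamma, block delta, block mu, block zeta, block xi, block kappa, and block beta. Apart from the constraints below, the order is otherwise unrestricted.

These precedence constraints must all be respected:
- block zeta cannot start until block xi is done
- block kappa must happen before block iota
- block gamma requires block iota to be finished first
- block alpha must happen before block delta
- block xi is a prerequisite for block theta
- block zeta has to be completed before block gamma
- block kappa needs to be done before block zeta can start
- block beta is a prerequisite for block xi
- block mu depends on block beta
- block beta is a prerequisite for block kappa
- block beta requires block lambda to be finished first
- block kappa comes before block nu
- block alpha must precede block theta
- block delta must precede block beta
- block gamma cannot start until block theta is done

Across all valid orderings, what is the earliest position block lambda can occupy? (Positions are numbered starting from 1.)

1

No constraint forces any other block before block lambda, so it can be placed first.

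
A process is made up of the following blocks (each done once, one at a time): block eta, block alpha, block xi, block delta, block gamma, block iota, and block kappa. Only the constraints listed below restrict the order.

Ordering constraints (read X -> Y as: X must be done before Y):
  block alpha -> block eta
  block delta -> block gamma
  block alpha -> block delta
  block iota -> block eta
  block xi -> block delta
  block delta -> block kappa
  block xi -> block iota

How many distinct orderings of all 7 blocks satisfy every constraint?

2 blocks have no prerequisites (block alpha, block xi), so any of them could come first.
Systematically extending each partial ordering one block at a time and counting, there are 48 complete orderings.

48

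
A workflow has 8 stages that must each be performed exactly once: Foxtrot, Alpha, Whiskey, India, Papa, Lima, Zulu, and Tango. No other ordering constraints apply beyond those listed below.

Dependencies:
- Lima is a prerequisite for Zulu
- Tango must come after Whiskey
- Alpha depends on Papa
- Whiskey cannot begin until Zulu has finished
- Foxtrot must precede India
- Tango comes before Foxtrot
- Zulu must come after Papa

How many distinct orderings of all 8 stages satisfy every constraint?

2 stages have no prerequisites (Papa, Lima), so any of them could come first.
Counting all ways to extend the partial order to a total order gives 13.

13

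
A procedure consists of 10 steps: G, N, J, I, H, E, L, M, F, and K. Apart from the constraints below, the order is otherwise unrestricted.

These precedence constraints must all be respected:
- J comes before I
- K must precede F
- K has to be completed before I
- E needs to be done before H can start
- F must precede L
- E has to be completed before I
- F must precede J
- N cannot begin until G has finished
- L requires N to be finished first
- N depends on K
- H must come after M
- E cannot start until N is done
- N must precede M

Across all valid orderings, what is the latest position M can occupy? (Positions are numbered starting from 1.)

9

The only step forced after M (directly or by a chain) is H.
With 1 mandatory successor out of 10 steps total, the latest slot for M is 10−1 = 9, and it's reachable by doing all non-successors before M.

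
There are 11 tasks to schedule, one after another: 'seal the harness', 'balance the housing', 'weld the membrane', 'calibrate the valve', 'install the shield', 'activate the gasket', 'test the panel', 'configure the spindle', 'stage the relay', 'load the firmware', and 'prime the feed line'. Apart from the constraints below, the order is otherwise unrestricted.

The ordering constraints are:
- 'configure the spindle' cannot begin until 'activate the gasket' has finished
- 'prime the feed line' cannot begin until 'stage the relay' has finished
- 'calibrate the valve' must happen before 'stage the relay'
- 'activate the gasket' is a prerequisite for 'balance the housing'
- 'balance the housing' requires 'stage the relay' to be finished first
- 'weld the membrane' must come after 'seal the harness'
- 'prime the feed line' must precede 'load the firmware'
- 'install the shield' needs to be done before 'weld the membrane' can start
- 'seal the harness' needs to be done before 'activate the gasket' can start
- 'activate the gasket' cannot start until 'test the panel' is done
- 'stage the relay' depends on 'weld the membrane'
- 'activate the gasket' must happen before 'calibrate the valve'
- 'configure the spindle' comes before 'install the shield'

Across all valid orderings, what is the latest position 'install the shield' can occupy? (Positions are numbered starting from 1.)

6

The tasks that are forced after 'install the shield', directly or by a chain of constraints, are 'balance the housing', 'weld the membrane', 'stage the relay', 'load the firmware', 'prime the feed line'. That's 5 tasks.
So at least 5 tasks follow 'install the shield', putting 'install the shield' no later than position 6. That position is achievable by scheduling everything else first.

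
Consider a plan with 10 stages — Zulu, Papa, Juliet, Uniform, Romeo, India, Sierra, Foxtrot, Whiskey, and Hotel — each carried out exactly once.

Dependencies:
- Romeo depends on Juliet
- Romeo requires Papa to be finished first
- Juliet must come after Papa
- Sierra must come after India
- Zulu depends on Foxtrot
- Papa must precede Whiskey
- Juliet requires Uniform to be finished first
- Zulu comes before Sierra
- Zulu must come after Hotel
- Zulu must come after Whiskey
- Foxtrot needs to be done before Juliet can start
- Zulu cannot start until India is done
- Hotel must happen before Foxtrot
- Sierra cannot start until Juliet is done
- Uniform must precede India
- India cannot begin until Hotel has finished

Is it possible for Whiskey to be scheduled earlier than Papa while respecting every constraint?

There is a dependency chain Papa → Whiskey, so Whiskey always comes after Papa.
So no valid ordering can have Whiskey before Papa.

No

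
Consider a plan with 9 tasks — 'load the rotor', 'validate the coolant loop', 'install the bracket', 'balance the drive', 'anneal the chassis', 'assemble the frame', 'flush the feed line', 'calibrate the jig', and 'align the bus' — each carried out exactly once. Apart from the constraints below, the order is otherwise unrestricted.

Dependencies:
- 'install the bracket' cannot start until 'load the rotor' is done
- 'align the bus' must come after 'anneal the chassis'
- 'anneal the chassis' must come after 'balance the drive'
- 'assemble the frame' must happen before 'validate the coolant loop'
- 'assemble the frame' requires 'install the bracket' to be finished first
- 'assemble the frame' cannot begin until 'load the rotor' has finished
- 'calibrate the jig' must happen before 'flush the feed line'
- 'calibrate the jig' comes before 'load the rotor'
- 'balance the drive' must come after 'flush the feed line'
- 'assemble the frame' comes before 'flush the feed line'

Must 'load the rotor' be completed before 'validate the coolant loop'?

Yes

There is a constraint chain 'load the rotor' → 'assemble the frame' → 'validate the coolant loop'.
So 'load the rotor' must precede 'validate the coolant loop' in any valid ordering.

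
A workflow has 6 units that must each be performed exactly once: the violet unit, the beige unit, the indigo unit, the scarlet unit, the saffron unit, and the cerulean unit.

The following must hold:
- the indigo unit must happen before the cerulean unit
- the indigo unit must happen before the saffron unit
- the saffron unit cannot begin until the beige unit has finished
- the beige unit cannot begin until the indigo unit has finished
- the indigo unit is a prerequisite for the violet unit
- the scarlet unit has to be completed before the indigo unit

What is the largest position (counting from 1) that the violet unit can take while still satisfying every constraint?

Nothing depends on the violet unit, so it can be the final unit, position 6.

6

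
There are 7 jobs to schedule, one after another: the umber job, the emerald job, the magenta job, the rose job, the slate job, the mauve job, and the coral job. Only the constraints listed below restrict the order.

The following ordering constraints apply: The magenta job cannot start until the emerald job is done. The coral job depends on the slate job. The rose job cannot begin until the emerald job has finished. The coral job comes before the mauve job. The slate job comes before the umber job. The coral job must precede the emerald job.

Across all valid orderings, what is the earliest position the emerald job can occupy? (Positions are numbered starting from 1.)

Every job that must precede the emerald job has to come before it. Tracing all chains that end at the emerald job, those jobs are: the slate job, the coral job — 2 in total.
With 2 mandatory predecessors, the earliest the emerald job can sit is position 2+1 = 3, and placing just those 2 first achieves it.

3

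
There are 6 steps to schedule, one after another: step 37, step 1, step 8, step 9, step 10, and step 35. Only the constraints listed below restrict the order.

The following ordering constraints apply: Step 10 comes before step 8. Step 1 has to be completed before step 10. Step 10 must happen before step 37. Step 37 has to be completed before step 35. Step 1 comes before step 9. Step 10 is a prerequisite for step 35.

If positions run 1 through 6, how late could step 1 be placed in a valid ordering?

The steps that are forced after step 1, directly or by a chain of constraints, are step 37, step 8, step 9, step 10, step 35. That's 5 steps.
So at least 5 steps follow step 1, putting step 1 no later than position 1. That position is achievable by scheduling everything else first.

1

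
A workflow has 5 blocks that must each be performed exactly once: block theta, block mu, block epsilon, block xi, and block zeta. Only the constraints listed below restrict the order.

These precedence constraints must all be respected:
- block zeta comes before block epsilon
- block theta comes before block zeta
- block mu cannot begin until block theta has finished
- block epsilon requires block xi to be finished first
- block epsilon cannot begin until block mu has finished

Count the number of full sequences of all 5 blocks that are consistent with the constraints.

8

2 blocks have no prerequisites (block theta, block xi), so any of them could come first.
Enumerating by repeatedly choosing an available block (one whose prerequisites are all placed) gives 8 distinct complete orderings.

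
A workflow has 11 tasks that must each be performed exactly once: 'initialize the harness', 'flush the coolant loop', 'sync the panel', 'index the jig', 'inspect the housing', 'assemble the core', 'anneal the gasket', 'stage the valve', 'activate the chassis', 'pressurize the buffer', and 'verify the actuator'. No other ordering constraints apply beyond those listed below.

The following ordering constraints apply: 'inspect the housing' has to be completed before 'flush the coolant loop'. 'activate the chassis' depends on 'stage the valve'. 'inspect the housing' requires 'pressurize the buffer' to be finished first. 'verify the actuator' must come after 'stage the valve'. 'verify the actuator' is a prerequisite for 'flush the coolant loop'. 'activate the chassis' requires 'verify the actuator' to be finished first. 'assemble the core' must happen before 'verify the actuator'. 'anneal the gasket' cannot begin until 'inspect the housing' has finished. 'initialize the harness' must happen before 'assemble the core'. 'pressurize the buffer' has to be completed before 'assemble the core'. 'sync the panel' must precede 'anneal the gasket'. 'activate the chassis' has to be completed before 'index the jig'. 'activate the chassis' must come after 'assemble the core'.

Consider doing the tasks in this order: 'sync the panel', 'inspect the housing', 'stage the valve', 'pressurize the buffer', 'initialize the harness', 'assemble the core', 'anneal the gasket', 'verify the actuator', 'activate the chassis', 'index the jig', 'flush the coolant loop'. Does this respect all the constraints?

The sequence places 'inspect the housing' ahead of 'pressurize the buffer'.
That contradicts the constraint that 'pressurize the buffer' must precede 'inspect the housing'.

No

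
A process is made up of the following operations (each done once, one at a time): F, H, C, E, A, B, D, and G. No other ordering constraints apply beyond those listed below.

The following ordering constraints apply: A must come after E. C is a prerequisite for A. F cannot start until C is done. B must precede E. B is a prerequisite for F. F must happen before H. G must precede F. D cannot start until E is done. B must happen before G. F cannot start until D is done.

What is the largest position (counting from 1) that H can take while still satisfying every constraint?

Nothing depends on H, so it can be the final operation, position 8.

8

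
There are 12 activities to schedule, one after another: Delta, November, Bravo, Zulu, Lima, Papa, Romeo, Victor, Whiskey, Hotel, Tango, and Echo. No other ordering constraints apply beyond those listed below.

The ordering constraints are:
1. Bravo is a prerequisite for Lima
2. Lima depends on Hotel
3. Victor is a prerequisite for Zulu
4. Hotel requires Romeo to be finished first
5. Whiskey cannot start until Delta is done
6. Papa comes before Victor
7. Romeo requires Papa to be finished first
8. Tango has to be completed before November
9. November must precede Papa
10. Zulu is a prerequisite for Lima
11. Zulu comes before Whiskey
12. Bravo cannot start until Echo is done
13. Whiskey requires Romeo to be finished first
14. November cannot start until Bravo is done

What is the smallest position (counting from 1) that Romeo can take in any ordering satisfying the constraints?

6

Every activity that must precede Romeo has to come before it. Tracing all chains that end at Romeo, those activities are: November, Bravo, Papa, Tango, Echo — 5 in total.
With 5 mandatory predecessors, the earliest Romeo can sit is position 5+1 = 6, and placing just those 5 first achieves it.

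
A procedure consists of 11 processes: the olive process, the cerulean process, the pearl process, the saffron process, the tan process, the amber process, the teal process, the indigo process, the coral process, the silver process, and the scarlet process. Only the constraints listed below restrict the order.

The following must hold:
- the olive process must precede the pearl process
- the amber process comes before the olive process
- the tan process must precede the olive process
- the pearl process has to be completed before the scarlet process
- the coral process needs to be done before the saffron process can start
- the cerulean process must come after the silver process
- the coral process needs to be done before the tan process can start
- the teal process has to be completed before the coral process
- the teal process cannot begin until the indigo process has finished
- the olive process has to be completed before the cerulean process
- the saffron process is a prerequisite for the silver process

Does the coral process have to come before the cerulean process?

Tracing the constraints gives a chain: the coral process → the saffron process → the silver process → the cerulean process.
Hence the coral process necessarily comes before the cerulean process.

Yes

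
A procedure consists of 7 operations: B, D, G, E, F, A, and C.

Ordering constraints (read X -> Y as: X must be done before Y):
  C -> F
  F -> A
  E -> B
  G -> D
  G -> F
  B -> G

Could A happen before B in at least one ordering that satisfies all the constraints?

The constraints give a chain B → G → F → A, which forces B before A.
Hence A can never be scheduled before B.

No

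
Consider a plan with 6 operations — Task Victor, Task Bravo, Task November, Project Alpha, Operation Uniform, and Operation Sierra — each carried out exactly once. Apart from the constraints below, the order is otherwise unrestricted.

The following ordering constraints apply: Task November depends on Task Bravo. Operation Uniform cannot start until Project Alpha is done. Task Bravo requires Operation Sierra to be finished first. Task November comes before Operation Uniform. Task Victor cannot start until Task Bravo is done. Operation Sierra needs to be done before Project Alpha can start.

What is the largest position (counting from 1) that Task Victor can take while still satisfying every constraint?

6

No constraint forces any operation after Task Victor, so it can be placed last, in position 6.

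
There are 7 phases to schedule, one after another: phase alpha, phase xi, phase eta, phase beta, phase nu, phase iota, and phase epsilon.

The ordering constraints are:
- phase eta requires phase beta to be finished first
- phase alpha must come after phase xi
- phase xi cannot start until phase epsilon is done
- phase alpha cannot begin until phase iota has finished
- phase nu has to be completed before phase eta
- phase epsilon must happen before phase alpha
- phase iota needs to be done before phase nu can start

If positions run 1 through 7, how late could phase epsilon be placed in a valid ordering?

5

Following every chain forward from phase epsilon, the phases that must come later are phase alpha, phase xi — 2 of them.
With 2 mandatory successors out of 7 phases total, the latest slot for phase epsilon is 7−2 = 5, and it's reachable by doing all non-successors before phase epsilon.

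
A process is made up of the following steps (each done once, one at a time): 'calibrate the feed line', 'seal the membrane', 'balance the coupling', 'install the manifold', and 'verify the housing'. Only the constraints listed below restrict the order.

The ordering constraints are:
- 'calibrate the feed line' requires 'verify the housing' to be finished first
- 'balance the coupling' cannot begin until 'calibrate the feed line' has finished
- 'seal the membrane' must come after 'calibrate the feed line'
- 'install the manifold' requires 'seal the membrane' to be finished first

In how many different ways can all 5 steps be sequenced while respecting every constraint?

Only 'verify the housing' has no prerequisites, so it must go first.
Counting all ways to extend the partial order to a total order gives 3.

3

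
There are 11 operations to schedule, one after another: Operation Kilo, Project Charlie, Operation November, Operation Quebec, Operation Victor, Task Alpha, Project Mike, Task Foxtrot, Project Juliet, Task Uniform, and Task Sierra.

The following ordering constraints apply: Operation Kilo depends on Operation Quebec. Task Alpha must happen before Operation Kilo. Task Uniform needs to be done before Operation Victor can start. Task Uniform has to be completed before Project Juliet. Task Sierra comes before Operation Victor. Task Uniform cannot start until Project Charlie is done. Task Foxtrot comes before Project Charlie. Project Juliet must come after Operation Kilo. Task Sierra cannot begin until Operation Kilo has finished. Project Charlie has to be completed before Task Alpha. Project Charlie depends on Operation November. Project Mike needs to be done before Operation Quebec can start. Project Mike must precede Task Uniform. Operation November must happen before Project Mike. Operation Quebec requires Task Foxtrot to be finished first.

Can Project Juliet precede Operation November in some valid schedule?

The constraints give a chain Operation November → Project Charlie → Task Uniform → Project Juliet, which forces Operation November before Project Juliet.
So no valid ordering can have Project Juliet before Operation November.

No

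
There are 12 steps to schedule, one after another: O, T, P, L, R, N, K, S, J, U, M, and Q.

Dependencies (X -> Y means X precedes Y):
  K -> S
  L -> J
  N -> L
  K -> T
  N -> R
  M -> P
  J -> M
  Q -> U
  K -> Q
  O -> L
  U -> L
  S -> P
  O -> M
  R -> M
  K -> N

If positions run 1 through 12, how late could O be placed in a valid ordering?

8

Following every chain forward from O, the steps that must come later are P, L, J, M — 4 of them.
With 4 mandatory successors out of 12 steps total, the latest slot for O is 12−4 = 8, and it's reachable by doing all non-successors before O.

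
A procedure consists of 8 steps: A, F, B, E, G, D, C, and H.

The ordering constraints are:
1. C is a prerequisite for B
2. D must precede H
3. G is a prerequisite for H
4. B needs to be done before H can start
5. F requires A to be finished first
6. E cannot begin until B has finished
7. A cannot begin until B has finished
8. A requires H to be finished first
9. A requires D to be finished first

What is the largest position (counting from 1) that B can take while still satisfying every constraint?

Every step that must follow B has to come after it. Tracing all chains starting from B, those steps are: A, F, E, H — 4 in total.
With 4 mandatory successors out of 8 steps total, the latest slot for B is 8−4 = 4, and it's reachable by doing all non-successors before B.

4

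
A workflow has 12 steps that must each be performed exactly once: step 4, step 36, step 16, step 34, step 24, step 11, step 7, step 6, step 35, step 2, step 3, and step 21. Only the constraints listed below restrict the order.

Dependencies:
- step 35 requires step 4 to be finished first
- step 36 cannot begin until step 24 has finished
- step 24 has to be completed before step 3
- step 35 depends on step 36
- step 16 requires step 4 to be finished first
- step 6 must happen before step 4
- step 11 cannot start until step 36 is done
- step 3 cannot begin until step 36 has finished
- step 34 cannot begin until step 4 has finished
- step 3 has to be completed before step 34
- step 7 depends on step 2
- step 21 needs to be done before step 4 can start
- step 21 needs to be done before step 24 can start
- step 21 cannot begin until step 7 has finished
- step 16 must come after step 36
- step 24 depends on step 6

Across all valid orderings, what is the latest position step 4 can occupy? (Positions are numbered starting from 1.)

9

Following every chain forward from step 4, the steps that must come later are step 16, step 34, step 35 — 3 of them.
With 3 mandatory successors out of 12 steps total, the latest slot for step 4 is 12−3 = 9, and it's reachable by doing all non-successors before step 4.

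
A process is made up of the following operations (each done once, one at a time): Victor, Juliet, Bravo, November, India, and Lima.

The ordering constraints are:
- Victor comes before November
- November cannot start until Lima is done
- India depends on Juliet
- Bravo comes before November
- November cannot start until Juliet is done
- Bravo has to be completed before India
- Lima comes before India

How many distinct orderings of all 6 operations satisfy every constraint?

54

The operations with no prerequisites are Victor, Juliet, Bravo, Lima; any of them can be placed first.
Systematically extending each partial ordering one operation at a time and counting, there are 54 complete orderings.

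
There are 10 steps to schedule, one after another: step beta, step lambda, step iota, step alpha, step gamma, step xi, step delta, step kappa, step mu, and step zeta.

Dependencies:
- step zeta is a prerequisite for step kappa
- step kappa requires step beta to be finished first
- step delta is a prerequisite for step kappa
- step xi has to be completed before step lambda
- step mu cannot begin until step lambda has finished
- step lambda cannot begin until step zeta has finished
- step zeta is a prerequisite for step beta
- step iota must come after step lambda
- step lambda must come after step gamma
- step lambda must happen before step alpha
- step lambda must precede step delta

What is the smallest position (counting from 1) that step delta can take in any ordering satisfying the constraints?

Working backwards through the constraints from step delta, its full set of required predecessors is step lambda, step gamma, step xi, step zeta — 4 of them.
With 4 mandatory predecessors, the earliest step delta can sit is position 4+1 = 5, and placing just those 4 first achieves it.

5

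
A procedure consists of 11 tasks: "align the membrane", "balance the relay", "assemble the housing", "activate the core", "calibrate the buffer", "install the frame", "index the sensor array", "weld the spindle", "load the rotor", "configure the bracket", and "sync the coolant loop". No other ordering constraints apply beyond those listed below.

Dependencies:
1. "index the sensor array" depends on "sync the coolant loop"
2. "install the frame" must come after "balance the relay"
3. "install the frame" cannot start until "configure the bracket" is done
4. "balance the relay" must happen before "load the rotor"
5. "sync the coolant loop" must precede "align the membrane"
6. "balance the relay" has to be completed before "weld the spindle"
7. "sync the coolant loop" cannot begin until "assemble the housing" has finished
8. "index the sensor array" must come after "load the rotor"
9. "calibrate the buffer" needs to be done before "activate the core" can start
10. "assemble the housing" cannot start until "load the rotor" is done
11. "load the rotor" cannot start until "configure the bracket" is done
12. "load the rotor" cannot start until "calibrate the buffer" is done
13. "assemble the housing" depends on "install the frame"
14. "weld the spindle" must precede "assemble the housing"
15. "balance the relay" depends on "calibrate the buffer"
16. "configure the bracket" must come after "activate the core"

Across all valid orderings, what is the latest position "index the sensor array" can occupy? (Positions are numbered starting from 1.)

No constraint forces any task after "index the sensor array", so it can be placed last, in position 11.

11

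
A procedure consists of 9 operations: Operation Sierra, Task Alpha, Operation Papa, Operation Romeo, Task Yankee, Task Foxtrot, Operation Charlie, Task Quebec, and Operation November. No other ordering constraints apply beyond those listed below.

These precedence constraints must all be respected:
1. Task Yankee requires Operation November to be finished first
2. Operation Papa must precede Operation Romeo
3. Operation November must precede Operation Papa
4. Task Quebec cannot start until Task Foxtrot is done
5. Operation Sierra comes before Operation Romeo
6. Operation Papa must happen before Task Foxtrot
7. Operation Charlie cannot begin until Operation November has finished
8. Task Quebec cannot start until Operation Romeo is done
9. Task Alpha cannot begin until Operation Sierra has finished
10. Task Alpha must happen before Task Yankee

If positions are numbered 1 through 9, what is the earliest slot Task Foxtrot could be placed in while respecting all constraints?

Working backwards through the constraints from Task Foxtrot, its full set of required predecessors is Operation Papa, Operation November — 2 of them.
So at minimum 2 operations come before Task Foxtrot, putting Task Foxtrot no earlier than position 3. That position is achievable by scheduling exactly those predecessors first.

3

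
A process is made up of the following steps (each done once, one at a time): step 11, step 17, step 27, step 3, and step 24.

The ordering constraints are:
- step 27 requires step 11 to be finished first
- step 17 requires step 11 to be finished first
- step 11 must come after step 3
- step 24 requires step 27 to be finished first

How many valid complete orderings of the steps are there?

3

Only step 3 has no prerequisites, so it must go first.
Counting all ways to extend the partial order to a total order gives 3.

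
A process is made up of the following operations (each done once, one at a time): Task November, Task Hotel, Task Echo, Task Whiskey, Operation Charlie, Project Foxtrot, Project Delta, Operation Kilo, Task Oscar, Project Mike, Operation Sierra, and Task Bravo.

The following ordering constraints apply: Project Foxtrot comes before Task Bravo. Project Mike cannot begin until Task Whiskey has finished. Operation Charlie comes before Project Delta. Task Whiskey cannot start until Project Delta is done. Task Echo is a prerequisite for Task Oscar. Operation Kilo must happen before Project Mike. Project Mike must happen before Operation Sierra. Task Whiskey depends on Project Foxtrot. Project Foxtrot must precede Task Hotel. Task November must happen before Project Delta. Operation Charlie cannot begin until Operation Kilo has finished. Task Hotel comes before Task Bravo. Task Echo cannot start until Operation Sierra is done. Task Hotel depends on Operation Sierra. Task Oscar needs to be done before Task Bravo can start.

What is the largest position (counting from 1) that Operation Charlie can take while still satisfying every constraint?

The operations that are forced after Operation Charlie, directly or by a chain of constraints, are Task Hotel, Task Echo, Task Whiskey, Project Delta, Task Oscar, Project Mike, Operation Sierra, Task Bravo. That's 8 operations.
So at least 8 operations follow Operation Charlie, putting Operation Charlie no later than position 4. That position is achievable by scheduling everything else first.

4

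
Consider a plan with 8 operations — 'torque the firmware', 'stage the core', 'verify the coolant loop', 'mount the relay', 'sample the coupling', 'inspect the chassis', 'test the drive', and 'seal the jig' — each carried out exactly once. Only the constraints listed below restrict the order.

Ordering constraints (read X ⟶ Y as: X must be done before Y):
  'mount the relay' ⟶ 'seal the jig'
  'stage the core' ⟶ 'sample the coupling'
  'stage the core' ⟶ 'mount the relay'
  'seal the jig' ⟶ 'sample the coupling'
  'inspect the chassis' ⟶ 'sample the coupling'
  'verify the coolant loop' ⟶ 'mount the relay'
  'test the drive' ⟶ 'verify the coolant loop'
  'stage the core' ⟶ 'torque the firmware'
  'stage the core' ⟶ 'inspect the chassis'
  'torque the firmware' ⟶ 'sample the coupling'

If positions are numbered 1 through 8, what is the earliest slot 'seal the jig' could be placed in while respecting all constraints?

The operations that are forced before 'seal the jig', directly or transitively, are 'stage the core', 'verify the coolant loop', 'mount the relay', 'test the drive'. That's 4 operations.
With 4 mandatory predecessors, the earliest 'seal the jig' can sit is position 4+1 = 5, and placing just those 4 first achieves it.

5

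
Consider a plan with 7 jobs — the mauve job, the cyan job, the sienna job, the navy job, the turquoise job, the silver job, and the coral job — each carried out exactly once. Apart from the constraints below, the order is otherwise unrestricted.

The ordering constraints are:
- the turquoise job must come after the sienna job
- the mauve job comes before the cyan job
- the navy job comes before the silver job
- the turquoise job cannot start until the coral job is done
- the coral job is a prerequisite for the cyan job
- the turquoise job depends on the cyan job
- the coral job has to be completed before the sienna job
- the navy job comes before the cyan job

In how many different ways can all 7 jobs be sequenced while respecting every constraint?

The jobs with no prerequisites are the mauve job, the navy job, the coral job; any of them can be placed first.
Enumerating by repeatedly choosing an available job (one whose prerequisites are all placed) gives 84 distinct complete orderings.

84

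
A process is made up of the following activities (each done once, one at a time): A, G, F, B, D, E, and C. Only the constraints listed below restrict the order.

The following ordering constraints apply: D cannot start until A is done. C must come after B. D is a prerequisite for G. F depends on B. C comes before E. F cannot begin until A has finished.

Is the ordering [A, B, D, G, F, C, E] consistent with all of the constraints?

Every stated constraint is respected: A sits at position 1, ahead of F at position 5, and each of the other listed pairs likewise has the predecessor earlier in the sequence.

Yes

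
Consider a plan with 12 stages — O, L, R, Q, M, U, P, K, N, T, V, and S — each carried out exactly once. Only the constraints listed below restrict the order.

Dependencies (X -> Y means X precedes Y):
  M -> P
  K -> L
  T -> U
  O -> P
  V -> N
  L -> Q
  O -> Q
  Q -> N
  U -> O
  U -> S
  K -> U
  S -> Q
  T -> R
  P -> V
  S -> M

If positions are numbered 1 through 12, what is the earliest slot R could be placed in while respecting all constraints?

Working backwards through the constraints from R, its only required predecessor is T.
So at minimum 1 stage comes before R, putting R no earlier than position 2. That position is achievable by scheduling exactly that predecessor first.

2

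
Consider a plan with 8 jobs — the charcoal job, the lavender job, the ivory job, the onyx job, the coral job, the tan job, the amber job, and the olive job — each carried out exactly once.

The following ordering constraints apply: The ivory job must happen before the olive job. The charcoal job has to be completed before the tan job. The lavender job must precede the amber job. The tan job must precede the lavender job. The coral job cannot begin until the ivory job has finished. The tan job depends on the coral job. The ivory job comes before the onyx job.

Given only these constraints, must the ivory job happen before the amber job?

Tracing the constraints gives a chain: the ivory job → the coral job → the tan job → the lavender job → the amber job.
Hence the ivory job necessarily comes before the amber job.

Yes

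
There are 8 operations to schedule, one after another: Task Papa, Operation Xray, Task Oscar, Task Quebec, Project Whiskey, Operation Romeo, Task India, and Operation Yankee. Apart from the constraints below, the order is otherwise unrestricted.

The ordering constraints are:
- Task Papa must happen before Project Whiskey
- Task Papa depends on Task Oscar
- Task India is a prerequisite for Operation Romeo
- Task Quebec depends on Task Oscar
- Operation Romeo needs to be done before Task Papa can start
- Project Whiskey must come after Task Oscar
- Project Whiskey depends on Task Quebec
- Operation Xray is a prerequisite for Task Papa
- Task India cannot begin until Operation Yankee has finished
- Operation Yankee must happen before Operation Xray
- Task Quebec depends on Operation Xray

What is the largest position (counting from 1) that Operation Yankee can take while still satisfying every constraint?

Every operation that must follow Operation Yankee has to come after it. Tracing all chains starting from Operation Yankee, those operations are: Task Papa, Operation Xray, Task Quebec, Project Whiskey, Operation Romeo, Task India — 6 in total.
With 6 mandatory successors out of 8 operations total, the latest slot for Operation Yankee is 8−6 = 2, and it's reachable by doing all non-successors before Operation Yankee.

2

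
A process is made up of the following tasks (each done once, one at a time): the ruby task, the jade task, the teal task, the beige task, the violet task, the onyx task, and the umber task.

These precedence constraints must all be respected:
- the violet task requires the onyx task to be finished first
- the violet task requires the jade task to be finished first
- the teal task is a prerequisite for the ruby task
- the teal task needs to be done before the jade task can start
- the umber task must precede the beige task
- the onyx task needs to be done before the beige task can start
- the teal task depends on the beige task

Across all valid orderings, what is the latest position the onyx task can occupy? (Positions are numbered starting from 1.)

2

Every task that must follow the onyx task has to come after it. Tracing all chains starting from the onyx task, those tasks are: the ruby task, the jade task, the teal task, the beige task, the violet task — 5 in total.
So at least 5 tasks follow the onyx task, putting the onyx task no later than position 2. That position is achievable by scheduling everything else first.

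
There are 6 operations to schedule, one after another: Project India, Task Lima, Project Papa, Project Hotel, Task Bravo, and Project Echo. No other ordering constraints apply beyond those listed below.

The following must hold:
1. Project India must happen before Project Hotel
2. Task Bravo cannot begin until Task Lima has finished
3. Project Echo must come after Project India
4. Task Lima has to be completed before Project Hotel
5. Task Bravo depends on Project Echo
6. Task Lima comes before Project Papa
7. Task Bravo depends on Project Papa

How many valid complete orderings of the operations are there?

22

The operations with no prerequisites are Project India, Task Lima; any of them can be placed first.
Enumerating by repeatedly choosing an available operation (one whose prerequisites are all placed) gives 22 distinct complete orderings.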